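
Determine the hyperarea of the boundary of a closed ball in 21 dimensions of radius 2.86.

S_21(2.86) = 2·π^(21/2)·(2.86)^20 / Γ(21/2) ≈ 3.92724e+08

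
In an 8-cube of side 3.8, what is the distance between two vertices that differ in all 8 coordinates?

Diagonal = √8 · 3.8 ≈ 10.748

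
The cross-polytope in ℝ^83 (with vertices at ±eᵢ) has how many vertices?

An n-cross-polytope has 2n vertices; here n = 83, giving 166.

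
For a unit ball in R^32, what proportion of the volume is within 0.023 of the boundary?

Shell fraction = 1 - (1-0.023)^32 ≈ 0.525074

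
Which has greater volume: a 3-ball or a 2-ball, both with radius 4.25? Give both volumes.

V_3(4.25) ≈ 321.555. V_2(4.25) ≈ 56.745. The 3-ball is larger.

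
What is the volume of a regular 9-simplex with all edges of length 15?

V = (15^9 / 9!) · √((9+1) / 2^9) ≈ 14805.5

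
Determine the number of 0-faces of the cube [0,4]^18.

An n-cube has C(n,k)·2^(n-k) k-faces. Here C(18,0)·2^18 = 1·262144 = 262144.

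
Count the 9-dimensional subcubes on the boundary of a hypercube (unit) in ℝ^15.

Number of 9-faces = C(15,9) · 2^(15-9) = 5005 · 64 = 320320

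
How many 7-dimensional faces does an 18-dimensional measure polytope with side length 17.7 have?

An n-cube has C(n,k)·2^(n-k) k-faces. Here C(18,7)·2^11 = 31824·2048 = 65175552.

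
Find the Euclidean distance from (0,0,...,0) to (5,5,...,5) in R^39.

The space diagonal of an n-cube of side s is s√n. Here 5·√39 ≈ 31.225.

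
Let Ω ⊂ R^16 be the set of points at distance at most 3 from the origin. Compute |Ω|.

The n-ball volume is π^(n/2)·r^n/Γ(n/2+1). With n=16, r=3: V = 4782969·π^8/4480 ≈ 1.01302e+07.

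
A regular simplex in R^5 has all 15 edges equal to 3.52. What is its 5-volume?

V_5 = √(6) · 3.52^5 / (5! · 2^(5/2)) ≈ 1.94999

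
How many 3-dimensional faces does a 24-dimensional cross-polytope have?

Each 3-face is the convex hull of 4 vertices, one chosen as ±e_i from each of 4 distinct axes: 2^4·C(24,4) = 170016.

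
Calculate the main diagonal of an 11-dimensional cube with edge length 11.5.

The space diagonal of an n-cube of side s is s√n. Here 11.5·√11 ≈ 38.1412.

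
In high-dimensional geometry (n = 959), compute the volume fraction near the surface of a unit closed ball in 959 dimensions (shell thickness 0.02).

1 - (1-0.02)^959 ≈ 0.9999999961 ≈ (100 - 3.85e-07)%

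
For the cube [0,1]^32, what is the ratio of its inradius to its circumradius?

r_in / r_out = (1/2) / (1√32/2) = 1/√32 ≈ 0.176777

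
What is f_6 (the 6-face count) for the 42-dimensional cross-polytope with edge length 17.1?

Each 6-face is the convex hull of 7 vertices, one chosen as ±e_i from each of 7 distinct axes: 2^7·C(42,7) = 3453225984.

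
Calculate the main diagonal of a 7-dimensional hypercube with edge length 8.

||(8,8,...,8)|| = √(7)·8 ≈ 21.166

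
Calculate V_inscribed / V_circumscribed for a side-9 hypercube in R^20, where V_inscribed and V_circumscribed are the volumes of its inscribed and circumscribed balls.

V_in/V_out = n^(-n/2) = 20^(-20/2) ≈ 9.76562e-14.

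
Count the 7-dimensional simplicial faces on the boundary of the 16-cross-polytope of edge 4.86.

Each 7-face is the convex hull of 8 vertices, one chosen as ±e_i from each of 8 distinct axes: 2^8·C(16,8) = 3294720.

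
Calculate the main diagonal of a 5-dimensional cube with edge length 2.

d = √(2² + 2² + ... + 2²) [5 terms] = √(5·2²) = 2√5 ≈ 4.47214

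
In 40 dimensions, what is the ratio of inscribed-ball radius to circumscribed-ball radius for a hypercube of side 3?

r_in = 3/2 (half the side); r_out = 3√40/2 (half the diagonal). Ratio = 1/√40 ≈ 0.158114.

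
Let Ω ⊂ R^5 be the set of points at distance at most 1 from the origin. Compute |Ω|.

V_5(1) = π^(5/2) · (1)^5 / Γ(5/2 + 1) = 8·π^2/15 ≈ 5.26379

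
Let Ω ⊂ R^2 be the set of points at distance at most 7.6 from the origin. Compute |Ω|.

The n-ball volume is π^(n/2)·r^n/Γ(n/2+1). With n=2, r=7.6: V ≈ 181.458.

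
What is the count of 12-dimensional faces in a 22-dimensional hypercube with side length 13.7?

f_12(22-cube) = (22 choose 12) · 2^10 = 662165504.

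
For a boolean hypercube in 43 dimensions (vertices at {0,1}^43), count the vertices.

Number of vertices = 2^43 = 8796093022208.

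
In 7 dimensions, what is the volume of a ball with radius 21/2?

V = 85766121·π^3/40 ≈ 6.64822e+07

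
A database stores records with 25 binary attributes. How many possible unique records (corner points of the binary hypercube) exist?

Number of vertices = 2^25 = 33554432.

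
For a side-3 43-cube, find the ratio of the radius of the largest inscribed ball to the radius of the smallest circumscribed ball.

r_in = 3/2 (half the side); r_out = 3√43/2 (half the diagonal). Ratio = 1/√43 ≈ 0.152499.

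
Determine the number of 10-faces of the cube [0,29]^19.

Number of 10-faces = C(19,10) · 2^(19-10) = 92378 · 512 = 47297536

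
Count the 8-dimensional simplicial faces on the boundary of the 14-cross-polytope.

An n-cross-polytope has 2^(k+1)·C(n,k+1) k-faces. Here 2^9·C(14,9) = 512·2002 = 1025024.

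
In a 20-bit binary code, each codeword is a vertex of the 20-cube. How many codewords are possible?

Number of vertices = 2^20 = 1048576.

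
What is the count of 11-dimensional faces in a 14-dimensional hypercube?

An n-cube has C(n,k)·2^(n-k) k-faces. Here C(14,11)·2^3 = 364·8 = 2912.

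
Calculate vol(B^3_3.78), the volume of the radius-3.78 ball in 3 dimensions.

Volume = π^{3/2}·(3.78)^3/Γ(5/2) ≈ 226.237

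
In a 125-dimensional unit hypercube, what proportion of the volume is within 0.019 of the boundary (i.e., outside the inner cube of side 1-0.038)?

The inner cube has side 1-2·0.019 = 0.962 and volume (0.962)^125 ≈ 0.007886, so the shell holds 0.992114 of the volume.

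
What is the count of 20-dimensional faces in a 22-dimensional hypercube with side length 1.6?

Number of 20-faces = C(22,20) · 2^(22-20) = 231 · 4 = 924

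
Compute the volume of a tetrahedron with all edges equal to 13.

Volume = (√2/12) · 13³ = 258.919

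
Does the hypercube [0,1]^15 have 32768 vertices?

True. The 15-cube has 2^15 = 32768 vertices.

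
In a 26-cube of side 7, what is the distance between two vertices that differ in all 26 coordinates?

||(7,7,...,7)|| = √(26)·7 ≈ 35.6931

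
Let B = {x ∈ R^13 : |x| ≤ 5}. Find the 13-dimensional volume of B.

The n-ball volume is π^(n/2)·r^n/Γ(n/2+1). With n=13, r=5: V = 31250000000·π^6/27027 ≈ 1.11161e+09.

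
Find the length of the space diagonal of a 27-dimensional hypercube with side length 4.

||(4,4,...,4)|| = √(27)·4 ≈ 20.7846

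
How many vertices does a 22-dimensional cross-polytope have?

The 22-dimensional cross-polytope has 2n = 2·22 = 44 vertices.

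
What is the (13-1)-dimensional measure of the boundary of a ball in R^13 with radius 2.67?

S_13(2.67) = 2·π^(13/2)·(2.67)^12 / Γ(13/2) ≈ 1.55389e+06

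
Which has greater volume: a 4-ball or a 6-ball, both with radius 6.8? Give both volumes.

V_4(6.8) ≈ 10551.3. V_6(6.8) ≈ 510919. The 6-ball is larger.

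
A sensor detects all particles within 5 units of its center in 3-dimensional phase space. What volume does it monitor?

The n-ball volume is π^(n/2)·r^n/Γ(n/2+1). With n=3, r=5: V = 500·π/3 ≈ 523.599.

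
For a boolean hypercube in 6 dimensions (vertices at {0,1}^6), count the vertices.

Number of vertices = 2^6 = 64.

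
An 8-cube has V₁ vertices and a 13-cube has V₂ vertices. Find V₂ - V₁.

V₁ = 2^8 = 256. V₂ = 2^13 = 8192. V₂ - V₁ = 7936.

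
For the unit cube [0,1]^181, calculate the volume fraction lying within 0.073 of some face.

Shell fraction = 1 - (1-0.146)^181 ≈ 1 - 3.925e-13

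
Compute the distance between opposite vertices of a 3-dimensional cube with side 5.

d = √(5² + 5² + ... + 5²) [3 terms] = √(3·5²) = 5√3 ≈ 8.66025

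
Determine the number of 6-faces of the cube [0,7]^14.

An n-cube has C(n,k)·2^(n-k) k-faces. Here C(14,6)·2^8 = 3003·256 = 768768.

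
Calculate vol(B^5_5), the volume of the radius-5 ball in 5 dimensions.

V = 5000·π^2/3 ≈ 16449.3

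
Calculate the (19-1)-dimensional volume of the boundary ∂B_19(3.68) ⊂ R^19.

S = n·V_n(r)/r = 19·V_19(3.68)/3.68 (volume-to-surface relation), giving 1.35707e+10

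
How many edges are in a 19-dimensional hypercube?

Number of 1-faces = C(19,1) · 2^(19-1) = 19 · 262144 = 4980736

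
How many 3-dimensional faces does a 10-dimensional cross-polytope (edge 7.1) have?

Each 3-face is the convex hull of 4 vertices, one chosen as ±e_i from each of 4 distinct axes: 2^4·C(10,4) = 3360.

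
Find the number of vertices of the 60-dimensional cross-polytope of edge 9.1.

The vertices are ±e_1, ..., ±e_60, so there are 2·60 = 120.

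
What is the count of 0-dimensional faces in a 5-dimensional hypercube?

Choose 0 of 5 axes to span the face (C(5,0) = 1 way), then fix each of the remaining 5 coordinates at one of its two extreme values (2^5 = 32 ways): 1·32 = 32.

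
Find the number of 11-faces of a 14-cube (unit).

Number of 11-faces = C(14,11) · 2^(14-11) = 364 · 8 = 2912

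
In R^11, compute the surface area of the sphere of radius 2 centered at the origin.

S = n·V_n(r)/r = 11·V_11(2)/2 (volume-to-surface relation), giving 65536·π^5/945 ≈ 21222.5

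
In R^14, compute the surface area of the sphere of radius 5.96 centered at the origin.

S = n·V_n(r)/r = 14·V_14(5.96)/5.96 (volume-to-surface relation), giving 1.0045e+11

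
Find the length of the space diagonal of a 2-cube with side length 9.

The space diagonal of an n-cube of side s is s√n. Here 9·√2 ≈ 12.7279.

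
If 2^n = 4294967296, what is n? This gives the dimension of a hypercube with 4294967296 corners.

The n-cube has 2^n vertices, and 4294967296 = 2^32, so n = 32.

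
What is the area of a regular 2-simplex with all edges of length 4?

Area = (√3/4) · 4² = 6.9282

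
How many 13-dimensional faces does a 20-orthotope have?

An n-cube has C(n,k)·2^(n-k) k-faces. Here C(20,13)·2^7 = 77520·128 = 9922560.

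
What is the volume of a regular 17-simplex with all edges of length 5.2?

Volume = 5.2^17 · √(18/2^17) / 17! ≈ 4.89632e-05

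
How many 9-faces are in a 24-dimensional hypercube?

f_9(24-cube) = (24 choose 9) · 2^15 = 42844291072.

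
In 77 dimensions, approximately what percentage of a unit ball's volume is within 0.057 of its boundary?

1 - (1-0.057)^77 ≈ 0.989101 ≈ 98.91%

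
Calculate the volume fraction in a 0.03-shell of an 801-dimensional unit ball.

V(inner)/V(outer) = ((1-0.03)/1)^801 ≈ 2.536e-11, so the shell fraction is 1 - 2.536e-11.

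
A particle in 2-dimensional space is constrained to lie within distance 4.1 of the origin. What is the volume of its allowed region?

The n-ball volume is π^(n/2)·r^n/Γ(n/2+1). With n=2, r=4.1: V ≈ 52.8102.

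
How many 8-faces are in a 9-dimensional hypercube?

Number of 8-faces = C(9,8) · 2^(9-8) = 9 · 2 = 18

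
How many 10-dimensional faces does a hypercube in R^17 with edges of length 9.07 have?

An n-cube has C(n,k)·2^(n-k) k-faces. Here C(17,10)·2^7 = 19448·128 = 2489344.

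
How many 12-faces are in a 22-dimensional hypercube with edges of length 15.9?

Number of 12-faces = C(22,12) · 2^(22-12) = 646646 · 1024 = 662165504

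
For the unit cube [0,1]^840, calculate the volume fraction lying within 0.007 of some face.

Shell fraction = 1 - (1-0.014)^840 ≈ 0.999993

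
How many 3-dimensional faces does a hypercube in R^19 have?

Choose 3 of 19 axes to span the face (C(19,3) = 969 ways), then fix each of the remaining 16 coordinates at one of its two extreme values (2^16 = 65536 ways): 969·65536 = 63504384.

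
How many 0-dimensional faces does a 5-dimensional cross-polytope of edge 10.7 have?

Number of 0-faces = 2^(0+1) · C(5,0+1) = 2 · 5 = 10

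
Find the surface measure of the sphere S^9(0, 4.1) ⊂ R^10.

S_10(4.1) = 2·π^(10/2)·(4.1)^9 / Γ(10/2) ≈ 8.34878e+06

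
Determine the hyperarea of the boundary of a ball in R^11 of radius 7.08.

|∂B_11(7.08)| ≈ 6.55889e+09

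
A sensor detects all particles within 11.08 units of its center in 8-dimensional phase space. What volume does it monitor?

V_8(11.08) = π^(8/2) · (11.08)^8 / Γ(8/2 + 1) ≈ 9.21948e+08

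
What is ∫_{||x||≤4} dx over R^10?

Volume = π^{10/2}·(4)^10/Γ(6) = 131072·π^5/15 ≈ 2.67404e+06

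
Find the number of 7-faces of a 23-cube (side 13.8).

An n-cube has C(n,k)·2^(n-k) k-faces. Here C(23,7)·2^16 = 245157·65536 = 16066609152.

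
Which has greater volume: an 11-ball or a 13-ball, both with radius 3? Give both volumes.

V_11(3) ≈ 333763. V_13(3) ≈ 1.45184e+06. The 13-ball is larger.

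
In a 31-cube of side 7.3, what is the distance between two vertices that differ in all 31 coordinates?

d = √(7.3² + 7.3² + ... + 7.3²) [31 terms] = √(31·7.3²) = 7.3√31 ≈ 40.6447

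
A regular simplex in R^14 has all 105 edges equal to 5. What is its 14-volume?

V_14 = √(15) · 5^14 / (14! · 2^(14/2)) ≈ 0.0021184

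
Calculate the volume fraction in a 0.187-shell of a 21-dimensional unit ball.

1 - (1-0.187)^21 ≈ 0.987061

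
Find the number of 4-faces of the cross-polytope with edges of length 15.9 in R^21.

An n-cross-polytope has 2^(k+1)·C(n,k+1) k-faces. Here 2^5·C(21,5) = 32·20349 = 651168.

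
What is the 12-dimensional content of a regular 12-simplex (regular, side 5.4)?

For a regular n-simplex with edge a, V = (a^n / n!)·√((n+1)/2^n). With a=5.4, n=12: V ≈ 0.0723069.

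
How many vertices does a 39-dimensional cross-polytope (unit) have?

The 39-dimensional cross-polytope has 2n = 2·39 = 78 vertices.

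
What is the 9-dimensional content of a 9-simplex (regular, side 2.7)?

Volume = 2.7^9 · √(10/2^9) / 9! ≈ 0.00293681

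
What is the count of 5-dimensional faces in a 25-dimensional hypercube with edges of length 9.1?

Number of 5-faces = C(25,5) · 2^(25-5) = 53130 · 1048576 = 55710842880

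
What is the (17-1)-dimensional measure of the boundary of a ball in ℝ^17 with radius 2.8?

S = n·V_n(r)/r = 17·V_17(2.8)/2.8 (volume-to-surface relation), giving 3.42088e+07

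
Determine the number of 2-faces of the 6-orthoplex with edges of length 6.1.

An n-cross-polytope has 2^(k+1)·C(n,k+1) k-faces. Here 2^3·C(6,3) = 8·20 = 160.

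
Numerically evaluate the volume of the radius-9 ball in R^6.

V = 177147·π^3/2 ≈ 2.74633e+06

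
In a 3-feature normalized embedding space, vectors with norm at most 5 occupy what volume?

V = 500·π/3 ≈ 523.599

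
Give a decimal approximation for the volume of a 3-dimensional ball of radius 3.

V_3(3) = π^(3/2) · (3)^3 / Γ(3/2 + 1) = 36·π ≈ 113.097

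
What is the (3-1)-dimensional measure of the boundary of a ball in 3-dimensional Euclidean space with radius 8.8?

S = n·V_n(r)/r = 3·V_3(8.8)/8.8 (volume-to-surface relation), giving 4πr² = 4π·(8.8)² ≈ 973.14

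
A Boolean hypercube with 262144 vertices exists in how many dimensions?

n = log_2(262144) = 18.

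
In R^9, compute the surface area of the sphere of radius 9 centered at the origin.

|∂B_9(9)| = 459165024·π^4/35 ≈ 1.27791e+09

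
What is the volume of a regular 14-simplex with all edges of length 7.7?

V = (7.7^14 / 14!) · √((14+1) / 2^14) ≈ 0.893918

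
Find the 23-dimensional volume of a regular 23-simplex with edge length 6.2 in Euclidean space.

Volume = 6.2^23 · √(24/2^23) / 23! ≈ 1.09844e-07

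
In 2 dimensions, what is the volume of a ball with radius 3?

V_2(3) = π^(2/2) · (3)^2 / Γ(2/2 + 1) = 9·π ≈ 28.2743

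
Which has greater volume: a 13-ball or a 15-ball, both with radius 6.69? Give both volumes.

V_13(6.69) ≈ 4.89645e+10. V_15(6.69) ≈ 9.17956e+11. The 15-ball is larger.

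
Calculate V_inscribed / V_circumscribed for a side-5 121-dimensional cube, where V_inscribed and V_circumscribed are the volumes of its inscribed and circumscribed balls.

V_in / V_out = (r_in/r_out)^121 = (1/√121)^121 = 121^(-121/2) ≈ 9.80585e-127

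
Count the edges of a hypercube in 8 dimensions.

The 8-cube has n·2^(n-1) = 8·2^7 = 8·128 = 1024 edges.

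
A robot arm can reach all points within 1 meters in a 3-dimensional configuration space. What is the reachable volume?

V_3(1) = π^(3/2) · (1)^3 / Γ(3/2 + 1) = 4·π/3 ≈ 4.18879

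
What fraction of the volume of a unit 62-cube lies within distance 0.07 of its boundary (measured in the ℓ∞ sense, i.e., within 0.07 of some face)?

Shell fraction = 1 - (1-0.14)^62 ≈ 0.999913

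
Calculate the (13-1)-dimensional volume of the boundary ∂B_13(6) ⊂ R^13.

The surface area of an n-ball is 2π^(n/2) r^(n-1) / Γ(n/2). For n=13, r=6: 10319560704·π^6/385 ≈ 2.57691e+10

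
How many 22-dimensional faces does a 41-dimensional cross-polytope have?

f_22(41-orthoplex) = 2^23 · (41 choose 23) = 1695443713838284800.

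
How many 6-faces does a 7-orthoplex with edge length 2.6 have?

Each 6-face is the convex hull of 7 vertices, one chosen as ±e_i from each of 7 distinct axes: 2^7·C(7,7) = 128.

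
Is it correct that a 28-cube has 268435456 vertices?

True. The 28-cube has 2^28 = 268435456 vertices.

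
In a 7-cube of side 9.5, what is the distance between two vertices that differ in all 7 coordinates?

Diagonal = √7 · 9.5 ≈ 25.1346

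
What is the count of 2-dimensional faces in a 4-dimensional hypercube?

f_2(4-cube) = (4 choose 2) · 2^2 = 24.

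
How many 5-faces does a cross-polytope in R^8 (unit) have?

An n-cross-polytope has 2^(k+1)·C(n,k+1) k-faces. Here 2^6·C(8,6) = 64·28 = 1792.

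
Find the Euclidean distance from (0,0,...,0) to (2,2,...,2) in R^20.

||(2,2,...,2)|| = √(20)·2 ≈ 8.94427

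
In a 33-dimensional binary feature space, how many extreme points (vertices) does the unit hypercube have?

An n-cube has 2^n vertices; for n = 33 that is 2^33 = 8589934592.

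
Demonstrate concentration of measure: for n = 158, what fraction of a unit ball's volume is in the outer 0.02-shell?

1 - (1-0.02)^158 ≈ 0.958912 ≈ 95.89%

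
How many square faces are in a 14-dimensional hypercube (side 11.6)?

An n-cube has C(n,k)·2^(n-k) k-faces. Here C(14,2)·2^12 = 91·4096 = 372736.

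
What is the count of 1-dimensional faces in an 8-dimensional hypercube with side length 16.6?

f_1(8-cube) = (8 choose 1) · 2^7 = 1024.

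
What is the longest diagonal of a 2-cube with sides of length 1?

Diagonal = √2 · 1 ≈ 1.41421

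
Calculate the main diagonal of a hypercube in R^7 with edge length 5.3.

d = √(5.3² + 5.3² + ... + 5.3²) [7 terms] = √(7·5.3²) = 5.3√7 ≈ 14.0225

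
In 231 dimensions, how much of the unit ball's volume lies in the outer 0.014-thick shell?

1 - (1-0.014)^231 ≈ 0.961491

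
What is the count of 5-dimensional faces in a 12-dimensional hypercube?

An n-cube has C(n,k)·2^(n-k) k-faces. Here C(12,5)·2^7 = 792·128 = 101376.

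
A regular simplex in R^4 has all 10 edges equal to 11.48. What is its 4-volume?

Volume = 11.48^4 · √(5/2^4) / 4! ≈ 404.558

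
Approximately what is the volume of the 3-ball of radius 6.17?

The n-ball volume is π^(n/2)·r^n/Γ(n/2+1). With n=3, r=6.17: V ≈ 983.884.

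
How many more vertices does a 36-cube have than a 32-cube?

The 36-cube has 2^36 = 68719476736 vertices. The 32-cube has 2^32 = 4294967296 vertices. Difference: 68719476736 - 4294967296 = 64424509440.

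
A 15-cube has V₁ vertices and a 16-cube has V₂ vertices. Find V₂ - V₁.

V₁ = 2^15 = 32768. V₂ = 2^16 = 65536. V₂ - V₁ = 32768.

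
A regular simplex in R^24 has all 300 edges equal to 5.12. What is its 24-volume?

V = (5.12^24 / 24!) · √((24+1) / 2^24) ≈ 2.07197e-10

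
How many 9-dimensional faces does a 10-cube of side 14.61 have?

Choose 9 of 10 axes to span the face (C(10,9) = 10 ways), then fix each of the remaining 1 coordinate at one of its two extreme values (2^1 = 2 ways): 10·2 = 20.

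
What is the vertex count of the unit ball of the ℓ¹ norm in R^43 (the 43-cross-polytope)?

The vertices are ±e_1, ..., ±e_43, so there are 2·43 = 86.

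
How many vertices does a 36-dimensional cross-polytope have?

Number of vertices = 2n = 72.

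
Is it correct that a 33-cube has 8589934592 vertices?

True. The 33-cube has 2^33 = 8589934592 vertices.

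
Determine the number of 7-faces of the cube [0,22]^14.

f_7(14-cube) = (14 choose 7) · 2^7 = 439296.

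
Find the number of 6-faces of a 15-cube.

An n-cube has C(n,k)·2^(n-k) k-faces. Here C(15,6)·2^9 = 5005·512 = 2562560.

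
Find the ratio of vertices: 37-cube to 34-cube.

The 37-cube has 2^37 = 137438953472 vertices. The 34-cube has 2^34 = 17179869184 vertices. Ratio: 137438953472/17179869184 = 8.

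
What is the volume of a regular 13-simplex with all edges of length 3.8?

For a regular n-simplex with edge a, V = (a^n / n!)·√((n+1)/2^n). With a=3.8, n=13: V ≈ 0.000228705.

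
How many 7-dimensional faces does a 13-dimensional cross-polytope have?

f_7(13-orthoplex) = 2^8 · (13 choose 8) = 329472.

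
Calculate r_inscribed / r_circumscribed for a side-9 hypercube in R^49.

Ratio = (s/2)/(s√49/2) = 49^(-1/2) ≈ 0.142857.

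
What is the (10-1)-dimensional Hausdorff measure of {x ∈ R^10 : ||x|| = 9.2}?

S_10(9.2) = 2·π^(10/2)·(9.2)^9 / Γ(10/2) ≈ 1.20409e+10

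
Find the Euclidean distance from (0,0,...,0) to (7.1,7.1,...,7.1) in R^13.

Diagonal = √13 · 7.1 ≈ 25.5994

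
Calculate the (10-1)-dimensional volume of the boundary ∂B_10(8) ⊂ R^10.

S = n·V_n(r)/r = 10·V_10(8)/8 (volume-to-surface relation), giving 33554432·π^5/3 ≈ 3.42277e+09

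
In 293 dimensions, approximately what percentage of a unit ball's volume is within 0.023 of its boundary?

1 - (1-0.023)^293 ≈ 0.998906 ≈ 99.89%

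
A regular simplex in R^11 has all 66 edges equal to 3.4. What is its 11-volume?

For a regular n-simplex with edge a, V = (a^n / n!)·√((n+1)/2^n). With a=3.4, n=11: V ≈ 0.00134598.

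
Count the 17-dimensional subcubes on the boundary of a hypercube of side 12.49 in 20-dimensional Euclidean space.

f_17(20-cube) = (20 choose 17) · 2^3 = 9120.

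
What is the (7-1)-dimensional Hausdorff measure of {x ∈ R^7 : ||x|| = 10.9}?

S_7(10.9) = 2·π^(7/2)·(10.9)^6 / Γ(7/2) ≈ 5.54673e+07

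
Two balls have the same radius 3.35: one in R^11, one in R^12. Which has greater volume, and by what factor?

V_11(3.35) ≈ 1.12356e+06, V_12(3.35) ≈ 2.6675e+06. The 12-ball is larger by a factor of 2.374.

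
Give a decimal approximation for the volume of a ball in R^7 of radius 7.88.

V_7(7.88) = π^(7/2) · (7.88)^7 / Γ(7/2 + 1) ≈ 8.91382e+06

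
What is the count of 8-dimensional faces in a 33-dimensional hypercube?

Number of 8-faces = C(33,8) · 2^(33-8) = 13884156 · 33554432 = 465874968379392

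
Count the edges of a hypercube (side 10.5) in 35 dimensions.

The 35-cube has n·2^(n-1) = 35·2^34 = 35·17179869184 = 601295421440 edges.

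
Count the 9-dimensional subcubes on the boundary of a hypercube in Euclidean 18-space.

Choose 9 of 18 axes to span the face (C(18,9) = 48620 ways), then fix each of the remaining 9 coordinates at one of its two extreme values (2^9 = 512 ways): 48620·512 = 24893440.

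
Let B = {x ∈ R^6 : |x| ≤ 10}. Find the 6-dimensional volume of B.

V_6(10) = π^(6/2) · (10)^6 / Γ(6/2 + 1) = 500000·π^3/3 ≈ 5.16771e+06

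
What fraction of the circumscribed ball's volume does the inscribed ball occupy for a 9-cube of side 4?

Volume scales as r^n, and r_in/r_out = 1/√9, giving (1/√9)^9 ≈ 5.08053e-05.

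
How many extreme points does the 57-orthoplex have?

Number of vertices = 2n = 114.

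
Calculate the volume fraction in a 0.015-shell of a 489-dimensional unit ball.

1 - (1-0.015)^489 ≈ 0.999383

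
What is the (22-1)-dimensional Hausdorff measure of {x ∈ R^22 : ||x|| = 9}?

S_22(9) = 2·π^(22/2)·(9)^21 / Γ(22/2) = 1350851717672992089·π^11/22400 ≈ 1.77422e+19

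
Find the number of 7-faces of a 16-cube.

Choose 7 of 16 axes to span the face (C(16,7) = 11440 ways), then fix each of the remaining 9 coordinates at one of its two extreme values (2^9 = 512 ways): 11440·512 = 5857280.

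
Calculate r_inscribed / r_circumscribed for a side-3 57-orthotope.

For an n-cube of any side s, the inradius is s/2 and the circumradius is s√n/2, so the ratio is 1/√57 ≈ 0.132453.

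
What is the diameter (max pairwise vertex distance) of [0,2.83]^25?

d = √(2.83² + 2.83² + ... + 2.83²) [25 terms] = √(25·2.83²) = 2.83√25 = 14.15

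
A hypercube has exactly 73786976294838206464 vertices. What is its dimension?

Since 2^n = 73786976294838206464, we have n = 66.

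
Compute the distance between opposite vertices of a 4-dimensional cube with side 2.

Diagonal = √4 · 2 = 4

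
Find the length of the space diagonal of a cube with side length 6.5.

Diagonal = √3 · 6.5 ≈ 11.2583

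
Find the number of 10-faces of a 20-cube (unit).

Number of 10-faces = C(20,10) · 2^(20-10) = 184756 · 1024 = 189190144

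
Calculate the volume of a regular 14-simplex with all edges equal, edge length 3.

V_14 = √(15) · 3^14 / (14! · 2^(14/2)) ≈ 1.66006e-06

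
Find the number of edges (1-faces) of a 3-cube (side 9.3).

Choose 1 of 3 axes to span the face (C(3,1) = 3 ways), then fix each of the remaining 2 coordinates at one of its two extreme values (2^2 = 4 ways): 3·4 = 12.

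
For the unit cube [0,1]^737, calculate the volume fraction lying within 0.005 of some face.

Shell fraction = 1 - (1-0.01)^737 ≈ 0.999393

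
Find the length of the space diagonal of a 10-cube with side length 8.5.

Diagonal = √10 · 8.5 ≈ 26.8794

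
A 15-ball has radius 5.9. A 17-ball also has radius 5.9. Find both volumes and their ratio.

V_15(5.9) ≈ 1.39383e+11. V_17(5.9) ≈ 1.79327e+12. Ratio V_15/V_17 ≈ 0.07773.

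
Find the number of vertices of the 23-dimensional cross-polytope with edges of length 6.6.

The 23-dimensional cross-polytope has 2n = 2·23 = 46 vertices.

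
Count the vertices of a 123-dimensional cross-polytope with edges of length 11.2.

The vertices are ±e_1, ..., ±e_123, so there are 2·123 = 246.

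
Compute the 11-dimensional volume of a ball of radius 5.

Volume = π^{11/2}·(5)^11/Γ(13/2) = 625000000·π^5/2079 ≈ 9.19973e+07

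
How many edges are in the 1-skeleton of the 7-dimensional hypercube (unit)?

The 7-cube has n·2^(n-1) = 7·2^6 = 7·64 = 448 edges.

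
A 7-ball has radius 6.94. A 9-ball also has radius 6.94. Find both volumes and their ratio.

V_7(6.94) ≈ 3.6635e+06. V_9(6.94) ≈ 1.23184e+08. Ratio V_7/V_9 ≈ 0.02974.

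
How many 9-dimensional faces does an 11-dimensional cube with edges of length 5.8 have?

Choose 9 of 11 axes to span the face (C(11,9) = 55 ways), then fix each of the remaining 2 coordinates at one of its two extreme values (2^2 = 4 ways): 55·4 = 220.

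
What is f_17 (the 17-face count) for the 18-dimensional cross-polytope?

An n-cross-polytope has 2^(k+1)·C(n,k+1) k-faces. Here 2^18·C(18,18) = 262144·1 = 262144.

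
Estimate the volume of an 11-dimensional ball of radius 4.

The n-ball volume is π^(n/2)·r^n/Γ(n/2+1). With n=11, r=4: V = 268435456·π^5/10395 ≈ 7.9025e+06.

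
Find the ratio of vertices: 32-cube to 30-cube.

The 32-cube has 2^32 = 4294967296 vertices. The 30-cube has 2^30 = 1073741824 vertices. Ratio: 4294967296/1073741824 = 4.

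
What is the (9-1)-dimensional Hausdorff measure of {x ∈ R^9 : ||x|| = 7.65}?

|∂B_9(7.65)| ≈ 3.48218e+08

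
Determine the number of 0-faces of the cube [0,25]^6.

Choose 0 of 6 axes to span the face (C(6,0) = 1 way), then fix each of the remaining 6 coordinates at one of its two extreme values (2^6 = 64 ways): 1·64 = 64.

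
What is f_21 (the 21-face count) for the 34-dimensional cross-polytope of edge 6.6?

f_21(34-orthoplex) = 2^22 · (34 choose 22) = 2299963543388160.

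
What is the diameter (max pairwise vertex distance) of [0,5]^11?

Diagonal = √11 · 5 ≈ 16.5831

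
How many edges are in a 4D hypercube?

f_1(4-cube) = (4 choose 1) · 2^3 = 32.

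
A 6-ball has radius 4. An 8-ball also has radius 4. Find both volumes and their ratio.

V_6(4) ≈ 21167. V_8(4) ≈ 265992. Ratio V_6/V_8 ≈ 0.07958.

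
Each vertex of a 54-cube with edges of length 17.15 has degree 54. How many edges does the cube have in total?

An n-cube has n·2^(n-1) edges. With n = 54: 54·9007199254740992 = 486388759756013568.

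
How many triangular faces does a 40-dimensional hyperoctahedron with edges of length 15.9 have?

Each 2-face is the convex hull of 3 vertices, one chosen as ±e_i from each of 3 distinct axes: 2^3·C(40,3) = 79040.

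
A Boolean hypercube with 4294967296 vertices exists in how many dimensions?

The n-cube has 2^n vertices, and 4294967296 = 2^32, so n = 32.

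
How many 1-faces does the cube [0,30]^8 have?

Each of the 2^8 = 256 vertices has degree 8; total edges = 8·2^8/2 = 1024.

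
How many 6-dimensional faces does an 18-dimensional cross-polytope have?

Number of 6-faces = 2^(6+1) · C(18,6+1) = 128 · 31824 = 4073472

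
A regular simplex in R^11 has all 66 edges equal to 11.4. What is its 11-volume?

V_11 = √(12) · 11.4^11 / (11! · 2^(11/2)) ≈ 810.445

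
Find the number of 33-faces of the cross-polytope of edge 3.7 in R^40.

Number of 33-faces = 2^(33+1) · C(40,33+1) = 17179869184 · 3838380 = 65942866278481920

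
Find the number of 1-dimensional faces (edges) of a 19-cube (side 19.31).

The 19-cube has n·2^(n-1) = 19·2^18 = 19·262144 = 4980736 edges.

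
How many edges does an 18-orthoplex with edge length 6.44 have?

f_1(18-orthoplex) = 2^2 · (18 choose 2) = 612.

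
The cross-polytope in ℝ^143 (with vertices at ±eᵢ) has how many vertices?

An n-cross-polytope has 2n vertices; here n = 143, giving 286.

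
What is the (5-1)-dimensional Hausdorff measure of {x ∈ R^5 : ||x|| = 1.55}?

S = n·V_n(r)/r = 5·V_5(1.55)/1.55 (volume-to-surface relation), giving 151.913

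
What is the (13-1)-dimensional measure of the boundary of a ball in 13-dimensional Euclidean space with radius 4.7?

S_13(4.7) = 2·π^(13/2)·(4.7)^12 / Γ(13/2) ≈ 1.37549e+09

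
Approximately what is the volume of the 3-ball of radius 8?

Volume = π^{3/2}·(8)^3/Γ(5/2) = 2048·π/3 ≈ 2144.66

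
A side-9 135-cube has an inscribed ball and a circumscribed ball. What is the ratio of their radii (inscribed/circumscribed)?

r_in = 9/2 (half the side); r_out = 9√135/2 (half the diagonal). Ratio = 1/√135 ≈ 0.0860663.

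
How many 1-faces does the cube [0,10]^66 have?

The 66-cube has n·2^(n-1) = 66·2^65 = 66·36893488147419103232 = 2434970217729660813312 edges.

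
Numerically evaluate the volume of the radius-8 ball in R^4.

The n-ball volume is π^(n/2)·r^n/Γ(n/2+1). With n=4, r=8: V = 2048·π^2 ≈ 20212.9.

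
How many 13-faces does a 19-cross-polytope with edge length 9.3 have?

Each 13-face is the convex hull of 14 vertices, one chosen as ±e_i from each of 14 distinct axes: 2^14·C(19,14) = 190513152.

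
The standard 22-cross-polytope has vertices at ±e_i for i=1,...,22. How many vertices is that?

The vertices are ±e_1, ..., ±e_22, so there are 2·22 = 44.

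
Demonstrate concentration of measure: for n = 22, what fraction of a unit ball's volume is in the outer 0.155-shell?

1 - (1-0.155)^22 ≈ 0.975405 ≈ 97.54%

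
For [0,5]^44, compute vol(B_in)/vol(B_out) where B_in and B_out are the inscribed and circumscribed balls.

V_in / V_out = (r_in/r_out)^44 = (1/√44)^44 = 44^(-44/2) ≈ 6.98299e-37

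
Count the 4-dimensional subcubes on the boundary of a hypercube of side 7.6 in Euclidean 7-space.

Number of 4-faces = C(7,4) · 2^(7-4) = 35 · 8 = 280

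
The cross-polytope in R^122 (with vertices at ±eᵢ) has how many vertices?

The 122-dimensional cross-polytope has 2n = 2·122 = 244 vertices.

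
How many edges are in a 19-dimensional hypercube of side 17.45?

Number of 1-faces = C(19,1) · 2^(19-1) = 19 · 262144 = 4980736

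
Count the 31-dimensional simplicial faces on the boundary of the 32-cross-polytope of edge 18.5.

Each 31-face is the convex hull of 32 vertices, one chosen as ±e_i from each of 32 distinct axes: 2^32·C(32,32) = 4294967296.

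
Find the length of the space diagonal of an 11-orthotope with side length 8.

||(8,8,...,8)|| = √(11)·8 ≈ 26.533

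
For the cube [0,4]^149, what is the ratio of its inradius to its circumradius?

Ratio = (s/2)/(s√149/2) = 149^(-1/2) ≈ 0.0819232.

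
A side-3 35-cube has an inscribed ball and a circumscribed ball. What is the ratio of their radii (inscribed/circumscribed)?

Ratio = (s/2)/(s√35/2) = 35^(-1/2) ≈ 0.169031.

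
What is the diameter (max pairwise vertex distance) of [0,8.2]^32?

Diagonal = √32 · 8.2 ≈ 46.3862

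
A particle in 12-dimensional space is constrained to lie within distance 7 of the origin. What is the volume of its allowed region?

V_12(7) = π^(12/2) · (7)^12 / Γ(12/2 + 1) = 13841287201·π^6/720 ≈ 1.84818e+10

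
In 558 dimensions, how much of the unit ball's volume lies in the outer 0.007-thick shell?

V(inner)/V(outer) = ((1-0.007)/1)^558 ≈ 0.01985, so the shell fraction is 0.980154.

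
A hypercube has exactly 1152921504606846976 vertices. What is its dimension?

The n-cube has 2^n vertices, and 1152921504606846976 = 2^60, so n = 60.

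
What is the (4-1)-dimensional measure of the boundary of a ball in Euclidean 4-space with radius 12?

The surface area of an n-ball is 2π^(n/2) r^(n-1) / Γ(n/2). For n=4, r=12: 3456·π^2 ≈ 34109.4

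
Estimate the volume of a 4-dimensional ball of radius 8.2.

V_4(8.2) = π^(4/2) · (8.2)^4 / Γ(4/2 + 1) ≈ 22311.3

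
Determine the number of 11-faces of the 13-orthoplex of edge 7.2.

Number of 11-faces = 2^(11+1) · C(13,11+1) = 4096 · 13 = 53248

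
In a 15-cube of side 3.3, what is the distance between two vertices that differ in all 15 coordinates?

The space diagonal of an n-cube of side s is s√n. Here 3.3·√15 ≈ 12.7808.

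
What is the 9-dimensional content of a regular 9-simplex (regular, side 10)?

For a regular n-simplex with edge a, V = (a^n / n!)·√((n+1)/2^n). With a=10, n=9: V ≈ 385.125.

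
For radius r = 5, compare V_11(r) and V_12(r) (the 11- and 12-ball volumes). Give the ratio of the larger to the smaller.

V_11(5) ≈ 9.19973e+07, V_12(5) ≈ 3.25992e+08. The 12-ball is larger by a factor of 3.543.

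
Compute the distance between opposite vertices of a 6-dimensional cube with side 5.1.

||(5.1,5.1,...,5.1)|| = √(6)·5.1 ≈ 12.4924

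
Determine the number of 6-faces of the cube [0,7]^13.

Choose 6 of 13 axes to span the face (C(13,6) = 1716 ways), then fix each of the remaining 7 coordinates at one of its two extreme values (2^7 = 128 ways): 1716·128 = 219648.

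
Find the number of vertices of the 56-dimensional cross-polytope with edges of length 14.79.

The vertices are ±e_1, ..., ±e_56, so there are 2·56 = 112.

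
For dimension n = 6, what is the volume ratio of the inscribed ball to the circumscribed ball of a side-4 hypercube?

Volume scales as r^n, and r_in/r_out = 1/√6, giving (1/√6)^6 ≈ 0.00462963.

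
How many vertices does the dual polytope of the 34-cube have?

The 34-dimensional cross-polytope has 2n = 2·34 = 68 vertices.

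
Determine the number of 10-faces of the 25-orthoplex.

Each 10-face is the convex hull of 11 vertices, one chosen as ±e_i from each of 11 distinct axes: 2^11·C(25,11) = 9128755200.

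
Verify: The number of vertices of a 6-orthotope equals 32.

False. The 6-cube has 2^6 = 64 vertices.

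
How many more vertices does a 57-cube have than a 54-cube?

The 57-cube has 2^57 = 144115188075855872 vertices. The 54-cube has 2^54 = 18014398509481984 vertices. Difference: 144115188075855872 - 18014398509481984 = 126100789566373888.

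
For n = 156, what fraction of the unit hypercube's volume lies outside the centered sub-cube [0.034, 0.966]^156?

The inner cube has side 1-2·0.034 = 0.932 and volume (0.932)^156 ≈ 1.694e-05, so the shell holds 0.999983 of the volume.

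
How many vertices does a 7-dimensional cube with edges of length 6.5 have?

Each vertex is a binary string of length 7, so there are 2^7 = 128.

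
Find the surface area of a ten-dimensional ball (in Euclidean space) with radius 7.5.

The surface area of an n-ball is 2π^(n/2) r^(n-1) / Γ(n/2). For n=10, r=7.5: 12814453125·π^5/2048 ≈ 1.91478e+09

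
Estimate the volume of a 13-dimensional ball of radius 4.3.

V_13(4.3) = π^(13/2) · (4.3)^13 / Γ(13/2 + 1) ≈ 1.5647e+08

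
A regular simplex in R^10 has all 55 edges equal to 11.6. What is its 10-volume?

V_10 = √(11) · 11.6^10 / (10! · 2^(10/2)) ≈ 1259.98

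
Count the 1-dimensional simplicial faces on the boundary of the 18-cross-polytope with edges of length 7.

Each 1-face is the convex hull of 2 vertices, one chosen as ±e_i from each of 2 distinct axes: 2^2·C(18,2) = 612.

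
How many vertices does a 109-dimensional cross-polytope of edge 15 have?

An n-cross-polytope has 2n vertices; here n = 109, giving 218.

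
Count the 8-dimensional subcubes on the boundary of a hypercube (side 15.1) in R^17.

f_8(17-cube) = (17 choose 8) · 2^9 = 12446720.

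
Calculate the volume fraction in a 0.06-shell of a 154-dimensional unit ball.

V(inner)/V(outer) = ((1-0.06)/1)^154 ≈ 7.273e-05, so the shell fraction is 0.999927.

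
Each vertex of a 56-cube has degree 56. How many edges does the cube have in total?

An n-cube has n·2^(n-1) edges. With n = 56: 56·36028797018963968 = 2017612633061982208.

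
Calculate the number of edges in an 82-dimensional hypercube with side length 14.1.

Number of 1-faces = C(82,1)·2^(82-1) = 82·2417851639229258349412352 = 198263834416799184651812864.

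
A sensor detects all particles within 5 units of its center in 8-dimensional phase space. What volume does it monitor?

Volume = π^{8/2}·(5)^8/Γ(5) = 390625·π^4/24 ≈ 1.58543e+06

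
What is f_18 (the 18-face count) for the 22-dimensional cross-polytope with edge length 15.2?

An n-cross-polytope has 2^(k+1)·C(n,k+1) k-faces. Here 2^19·C(22,19) = 524288·1540 = 807403520.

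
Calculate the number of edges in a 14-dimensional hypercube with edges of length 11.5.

An n-cube has n·2^(n-1) edges. With n = 14: 14·8192 = 114688.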